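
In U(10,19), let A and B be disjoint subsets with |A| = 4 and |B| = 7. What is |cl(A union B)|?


|A union B| = 4 + 7 = 11 (disjoint).
In U(10,19), cl(S) = S if |S| < 10, else cl(S) = E.
Since 11 >= 10, cl(A union B) = E.
|cl(A union B)| = 19.

19


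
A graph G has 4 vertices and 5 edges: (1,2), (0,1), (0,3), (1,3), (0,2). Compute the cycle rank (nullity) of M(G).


Cycle rank (nullity) = |E| - r(M) = |E| - (|V| - c).
|E| = 5, |V| = 4, c = 1.
Nullity = 5 - (4 - 1) = 5 - 3 = 2.

2


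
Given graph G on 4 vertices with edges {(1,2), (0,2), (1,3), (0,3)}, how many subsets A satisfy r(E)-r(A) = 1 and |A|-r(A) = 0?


R(x,y) = sum over A in 2^E of x^(r(E)-r(A)) * y^(|A|-r(A)).
G has 4 vertices, 4 edges. r(E) = 3.
Enumerate all 2^4 = 16 subsets.
Count subsets with r(E)-r(A)=1 and |A|-r(A)=0: 6.

6


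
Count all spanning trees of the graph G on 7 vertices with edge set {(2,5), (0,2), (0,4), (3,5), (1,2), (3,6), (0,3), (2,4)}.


By Kirchhoff's matrix tree theorem, the number of spanning trees equals
the determinant of any cofactor of the Laplacian matrix L.
G has 7 vertices and 8 edges.
Computing the (6 x 6) cofactor determinant gives 11.

11


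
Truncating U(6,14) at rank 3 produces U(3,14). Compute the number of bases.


Truncating U(6,14) to rank 3 gives U(3,14).
Bases of U(3,14) are all 3-element subsets of 14 elements.
Number of bases = C(14,3) = (14 * 13 * 12) / (1 * 2 * 3) = 364.

364


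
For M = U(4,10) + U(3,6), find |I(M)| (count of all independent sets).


For a direct sum, |I(M1+M2)| = |I(M1)| * |I(M2)|.
|I(U(4,10))| = sum C(10,k) for k=0..4 = 386.
|I(U(3,6))| = sum C(6,k) for k=0..3 = 42.
Total = 386 * 42 = 16212.

16212


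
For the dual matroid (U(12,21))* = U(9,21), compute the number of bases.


The dual of U(r,n) is U(n-r, n) = U(9,21).
Bases of U(9,21) are all (9)-element subsets.
|B(M*)| = C(21,9) = 21! / (9! * 12!) = 293930.

293930


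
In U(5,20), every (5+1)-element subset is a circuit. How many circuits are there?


In U(5,20), circuits are the (6)-element subsets.
Any set of 6 elements is dependent, and removing any one element gives
an independent set of size 5, so it is a minimal dependent set.
Number of circuits = C(20,6) = 20! / (6! * 14!) = 38760.

38760


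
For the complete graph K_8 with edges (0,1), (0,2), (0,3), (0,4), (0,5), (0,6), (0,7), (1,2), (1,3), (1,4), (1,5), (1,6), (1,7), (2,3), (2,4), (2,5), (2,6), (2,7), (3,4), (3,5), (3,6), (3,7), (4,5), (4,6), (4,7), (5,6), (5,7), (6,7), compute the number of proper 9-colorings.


P(K_8, k) = k(k-1)(k-2)...(k-7).
P(9) = (9) * (8) * (7) * (6) * (5) * (4) * (3) * (2) = 362880.

362880


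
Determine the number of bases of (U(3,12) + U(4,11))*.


(M1+M2)* = M1* + M2*.
M1* = U(9,12), bases: C(12,9) = 220.
M2* = U(7,11), bases: C(11,7) = 330.
|B(M*)| = 220 * 330 = 72600.

72600


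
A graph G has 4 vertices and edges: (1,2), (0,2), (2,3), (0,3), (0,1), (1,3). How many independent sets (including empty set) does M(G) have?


An independent set in a graphic matroid is an acyclic edge subset.
G has 4 vertices and 6 edges.
Enumerate all 2^6 = 64 subsets, checking for acyclicity.
Total independent sets = 38.

38


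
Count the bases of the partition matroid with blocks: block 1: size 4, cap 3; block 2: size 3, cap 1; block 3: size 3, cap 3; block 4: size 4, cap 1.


A basis picks exactly ci elements from block i.
Number of bases = product of C(|Si|, ci).
= C(4,3) * C(3,1) * C(3,3) * C(4,1)
= 4 * 3 * 1 * 4
= 48.

48


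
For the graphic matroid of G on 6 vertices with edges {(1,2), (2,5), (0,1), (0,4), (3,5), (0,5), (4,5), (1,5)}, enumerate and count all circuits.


A circuit in a graphic matroid = edge set of a simple cycle.
G has 6 vertices and 8 edges.
Enumerating all minimal edge subsets forming cycles...
Total circuits found: 6.

6


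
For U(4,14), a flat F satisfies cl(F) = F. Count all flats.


Flats of U(4,14): every subset of size < 4 is a flat, plus E itself.
Count = C(14,0) + C(14,1) + C(14,2) + C(14,3) + 1
     = 1 + 14 + 91 + 364 + 1
     = 471.

471


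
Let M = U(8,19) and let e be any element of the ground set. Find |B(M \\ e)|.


Deleting e from U(8,19) gives U(8,18) since n > r.
Bases of U(8,18) = C(18,8) = 18! / (8! * 10!) = 43758.

43758


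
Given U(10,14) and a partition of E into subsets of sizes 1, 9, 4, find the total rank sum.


r(Ai) = min(|Ai|, 10) for each part.
Sum = min(1,10) + min(9,10) + min(4,10)
    = 1 + 9 + 4
    = 14.

14


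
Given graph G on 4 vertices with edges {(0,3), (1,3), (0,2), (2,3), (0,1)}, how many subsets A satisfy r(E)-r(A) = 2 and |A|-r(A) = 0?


R(x,y) = sum over A in 2^E of x^(r(E)-r(A)) * y^(|A|-r(A)).
G has 4 vertices, 5 edges. r(E) = 3.
Enumerate all 2^5 = 32 subsets.
Count subsets with r(E)-r(A)=2 and |A|-r(A)=0: 5.

5


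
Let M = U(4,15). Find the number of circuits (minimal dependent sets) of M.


In U(4,15), circuits are the (5)-element subsets.
Any set of 5 elements is dependent, and removing any one element gives
an independent set of size 4, so it is a minimal dependent set.
Number of circuits = C(15,5) = 3003.

3003


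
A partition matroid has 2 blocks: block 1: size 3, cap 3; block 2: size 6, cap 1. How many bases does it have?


A basis picks exactly ci elements from block i.
Number of bases = product of C(|Si|, ci).
= C(3,3) * C(6,1)
= 1 * 6
= 6.

6


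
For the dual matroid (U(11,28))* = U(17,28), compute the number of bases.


The dual of U(r,n) is U(n-r, n) = U(17,28).
Bases of U(17,28) are all (17)-element subsets.
|B(M*)| = C(28,17) = 28! / (17! * 11!) = 21474180.

21474180


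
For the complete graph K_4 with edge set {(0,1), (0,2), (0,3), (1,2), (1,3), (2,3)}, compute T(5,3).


T(K_4; x,y) = x^3 + 3x^2 + 4xy + 2x + y^3 + 3y^2 + 2y.
Substituting x=5, y=3:
= 125 + 75 + 60 + 10 + 27 + 27 + 6
= 330.

330


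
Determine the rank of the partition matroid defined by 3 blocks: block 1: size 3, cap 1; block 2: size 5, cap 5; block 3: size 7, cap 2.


Rank of a partition matroid = sum of min(|Si|, ci) for each block.
= min(3,1) + min(5,5) + min(7,2)
= 1 + 5 + 2
= 8.

8


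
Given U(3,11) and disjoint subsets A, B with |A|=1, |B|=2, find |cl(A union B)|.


|A union B| = 1 + 2 = 3 (disjoint).
In U(3,11), cl(S) = S if |S| < 3, else cl(S) = E.
Since 3 >= 3, cl(A union B) = E.
|cl(A union B)| = 11.

11


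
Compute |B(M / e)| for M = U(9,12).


Contracting e from U(9,12) gives U(8,11).
Bases of U(8,11) = C(11,8) = 165.

165


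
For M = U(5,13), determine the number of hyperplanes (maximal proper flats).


Hyperplanes of U(5,13) are flats of rank 4.
In a uniform matroid, these are exactly the (4)-element subsets.
Count = C(13,4) = 13! / (4! * 9!) = 715.

715


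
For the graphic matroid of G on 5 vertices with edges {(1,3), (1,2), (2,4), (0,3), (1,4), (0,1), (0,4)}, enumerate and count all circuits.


A circuit in a graphic matroid = edge set of a simple cycle.
G has 5 vertices and 7 edges.
Enumerating all minimal edge subsets forming cycles...
Total circuits found: 6.

6


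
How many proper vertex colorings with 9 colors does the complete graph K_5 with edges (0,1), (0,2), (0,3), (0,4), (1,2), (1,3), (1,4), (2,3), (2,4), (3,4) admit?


P(K_5, k) = k(k-1)(k-2)...(k-4).
P(9) = (9) * (8) * (7) * (6) * (5) = 15120.

15120


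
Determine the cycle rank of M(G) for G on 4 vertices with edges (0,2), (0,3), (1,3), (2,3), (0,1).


Cycle rank (nullity) = |E| - r(M) = |E| - (|V| - c).
|E| = 5, |V| = 4, c = 1.
Nullity = 5 - (4 - 1) = 5 - 3 = 2.

2


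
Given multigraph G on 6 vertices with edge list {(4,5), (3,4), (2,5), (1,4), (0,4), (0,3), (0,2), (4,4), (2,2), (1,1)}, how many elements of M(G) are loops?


In a graphic matroid, a loop is a self-loop edge (u,u) with rank 0.
Examining all 10 edges for self-loops...
Self-loops found: (4,4), (2,2), (1,1)
Number of loops = 3.

3


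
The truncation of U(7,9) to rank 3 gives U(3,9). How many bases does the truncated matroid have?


Truncating U(7,9) to rank 3 gives U(3,9).
Bases of U(3,9) are all 3-element subsets of 9 elements.
Number of bases = C(9,3) = 9! / (3! * 6!) = 84.

84


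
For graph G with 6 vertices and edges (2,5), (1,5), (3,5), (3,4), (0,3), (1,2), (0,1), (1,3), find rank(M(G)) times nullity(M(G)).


r(M) = |V| - c = 6 - 1 = 5.
nullity = |E| - r(M) = 8 - 5 = 3.
Product = 5 * 3 = 15.

15


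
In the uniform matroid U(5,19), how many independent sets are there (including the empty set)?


Independent sets of U(5,19) are all subsets of size <= 5.
Count = (19 choose 0) + (19 choose 1) + (19 choose 2) + (19 choose 3) + (19 choose 4) + (19 choose 5)
     = 1 + 19 + 171 + 969 + 3876 + 11628
     = 16664.

16664


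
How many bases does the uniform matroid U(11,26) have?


Bases of U(11,26) are all 11-element subsets of the 26-element ground set.
Number of bases = C(26,11).
C(26,11) = 26! / (11! * 15!) = 7726160.

7726160


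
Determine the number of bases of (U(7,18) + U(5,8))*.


(M1+M2)* = M1* + M2*.
M1* = U(11,18), bases: C(18,11) = 31824.
M2* = U(3,8), bases: C(8,3) = 56.
|B(M*)| = 31824 * 56 = 1782144.

1782144


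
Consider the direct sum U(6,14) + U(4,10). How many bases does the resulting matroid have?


Bases of a direct sum M1 + M2: |B| = |B(M1)| * |B(M2)|.
|B(U(6,14))| = C(14,6) = 3003.
|B(U(4,10))| = C(10,4) = 210.
Total bases = 3003 * 210 = 630630.

630630


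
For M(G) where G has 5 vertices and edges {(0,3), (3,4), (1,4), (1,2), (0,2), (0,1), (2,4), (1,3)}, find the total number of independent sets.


An independent set in a graphic matroid is an acyclic edge subset.
G has 5 vertices and 8 edges.
Enumerate all 2^8 = 256 subsets, checking for acyclicity.
Total independent sets = 134.

134


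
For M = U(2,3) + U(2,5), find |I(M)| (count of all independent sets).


For a direct sum, |I(M1+M2)| = |I(M1)| * |I(M2)|.
|I(U(2,3))| = sum C(3,k) for k=0..2 = 7.
|I(U(2,5))| = sum C(5,k) for k=0..2 = 16.
Total = 7 * 16 = 112.

112


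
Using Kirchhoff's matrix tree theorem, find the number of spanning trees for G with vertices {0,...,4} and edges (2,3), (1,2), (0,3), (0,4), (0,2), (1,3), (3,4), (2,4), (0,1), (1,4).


By Kirchhoff's matrix tree theorem, the number of spanning trees equals
the determinant of any cofactor of the Laplacian matrix L.
G has 5 vertices and 10 edges.
Computing the (4 x 4) cofactor determinant gives 125.

125


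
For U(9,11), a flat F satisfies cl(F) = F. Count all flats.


Flats of U(9,11): every subset of size < 9 is a flat, plus E itself.
Count = C(11,0) + C(11,1) + C(11,2) + C(11,3) + C(11,4) + C(11,5) + C(11,6) + C(11,7) + C(11,8) + 1
     = 1 + 11 + 55 + 165 + 330 + 462 + 462 + 330 + 165 + 1
     = 1982.

1982


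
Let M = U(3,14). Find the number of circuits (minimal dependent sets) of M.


In U(3,14), circuits are the (4)-element subsets.
Any set of 4 elements is dependent, and removing any one element gives
an independent set of size 3, so it is a minimal dependent set.
Number of circuits = C(14,4) = (14 * 13 * 12 * 11) / (1 * 2 * 3 * 4) = 1001.

1001


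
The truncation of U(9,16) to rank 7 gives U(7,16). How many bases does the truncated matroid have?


Truncating U(9,16) to rank 7 gives U(7,16).
Bases of U(7,16) are all 7-element subsets of 16 elements.
Number of bases = C(16,7) = 11440.

11440


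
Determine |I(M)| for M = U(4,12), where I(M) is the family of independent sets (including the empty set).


Independent sets of U(4,12) are all subsets of size <= 4.
Count = C(12,0) + C(12,1) + C(12,2) + C(12,3) + C(12,4)
     = 1 + 12 + 66 + 220 + 495
     = 794.

794


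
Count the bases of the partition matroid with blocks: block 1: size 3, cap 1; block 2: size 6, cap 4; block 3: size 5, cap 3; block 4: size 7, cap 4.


A basis picks exactly ci elements from block i.
Number of bases = product of C(|Si|, ci).
= C(3,1) * C(6,4) * C(5,3) * C(7,4)
= 3 * 15 * 10 * 35
= 15750.

15750


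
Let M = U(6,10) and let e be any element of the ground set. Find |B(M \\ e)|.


Deleting e from U(6,10) gives U(6,9) since n > r.
Bases of U(6,9) = C(9,6) = 9! / (6! * 3!) = 84.

84


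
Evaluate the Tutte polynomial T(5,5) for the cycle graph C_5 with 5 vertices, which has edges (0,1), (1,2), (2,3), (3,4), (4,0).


T(C_5; x,y) = x + x^2 + ... + x^(4) + y.
T(5,5) = 5^1 + 5^2 + 5^3 + 5^4 + 5
= 5 + 25 + 125 + 625 + 5
= 785.

785


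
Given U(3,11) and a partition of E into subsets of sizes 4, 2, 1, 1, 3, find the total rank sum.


r(Ai) = min(|Ai|, 3) for each part.
Sum = min(4,3) + min(2,3) + min(1,3) + min(1,3) + min(3,3)
    = 3 + 2 + 1 + 1 + 3
    = 10.

10


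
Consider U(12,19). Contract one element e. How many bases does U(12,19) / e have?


Contracting e from U(12,19) gives U(11,18).
Bases of U(11,18) = C(18,11) = 18! / (11! * 7!) = 31824.

31824


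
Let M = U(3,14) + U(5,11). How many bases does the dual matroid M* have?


(M1+M2)* = M1* + M2*.
M1* = U(11,14), bases: C(14,11) = 364.
M2* = U(6,11), bases: C(11,6) = 462.
|B(M*)| = 364 * 462 = 168168.

168168


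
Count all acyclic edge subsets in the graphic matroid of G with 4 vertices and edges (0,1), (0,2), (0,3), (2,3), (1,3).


An independent set in a graphic matroid is an acyclic edge subset.
G has 4 vertices and 5 edges.
Enumerate all 2^5 = 32 subsets, checking for acyclicity.
Total independent sets = 24.

24


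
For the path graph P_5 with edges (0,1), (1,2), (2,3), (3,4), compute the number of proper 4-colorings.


P(P_5, k) = k * (k-1)^(4).
P(4) = 4 * 3^4 = 4 * 81 = 324.

324


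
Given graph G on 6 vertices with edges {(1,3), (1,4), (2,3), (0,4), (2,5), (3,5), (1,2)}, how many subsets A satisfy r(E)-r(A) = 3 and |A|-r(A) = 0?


R(x,y) = sum over A in 2^E of x^(r(E)-r(A)) * y^(|A|-r(A)).
G has 6 vertices, 7 edges. r(E) = 5.
Enumerate all 2^7 = 128 subsets.
Count subsets with r(E)-r(A)=3 and |A|-r(A)=0: 21.

21


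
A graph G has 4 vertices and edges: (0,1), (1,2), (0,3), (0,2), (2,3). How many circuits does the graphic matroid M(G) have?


A circuit in a graphic matroid = edge set of a simple cycle.
G has 4 vertices and 5 edges.
Enumerating all minimal edge subsets forming cycles...
Total circuits found: 3.

3


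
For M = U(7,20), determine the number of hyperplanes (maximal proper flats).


Hyperplanes of U(7,20) are flats of rank 6.
In a uniform matroid, these are exactly the (6)-element subsets.
Count = C(20,6) = 38760.

38760


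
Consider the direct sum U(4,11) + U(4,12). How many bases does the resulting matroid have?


Bases of a direct sum M1 + M2: |B| = |B(M1)| * |B(M2)|.
|B(U(4,11))| = C(11,4) = 330.
|B(U(4,12))| = C(12,4) = 495.
Total bases = 330 * 495 = 163350.

163350


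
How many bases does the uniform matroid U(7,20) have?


Bases of U(7,20) are all 7-element subsets of the 20-element ground set.
Number of bases = C(20,7).
C(20,7) = 77520.

77520


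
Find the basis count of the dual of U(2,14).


The dual of U(r,n) is U(n-r, n) = U(12,14).
Bases of U(12,14) are all (12)-element subsets.
|B(M*)| = C(14,12) = 91.

91


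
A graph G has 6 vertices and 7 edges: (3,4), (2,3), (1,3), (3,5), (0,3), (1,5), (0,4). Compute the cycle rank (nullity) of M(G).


Cycle rank (nullity) = |E| - r(M) = |E| - (|V| - c).
|E| = 7, |V| = 6, c = 1.
Nullity = 7 - (6 - 1) = 7 - 5 = 2.

2


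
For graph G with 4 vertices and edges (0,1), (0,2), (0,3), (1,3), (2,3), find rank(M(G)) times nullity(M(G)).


r(M) = |V| - c = 4 - 1 = 3.
nullity = |E| - r(M) = 5 - 3 = 2.
Product = 3 * 2 = 6.

6


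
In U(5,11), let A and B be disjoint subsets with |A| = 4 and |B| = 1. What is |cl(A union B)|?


|A union B| = 4 + 1 = 5 (disjoint).
In U(5,11), cl(S) = S if |S| < 5, else cl(S) = E.
Since 5 >= 5, cl(A union B) = E.
|cl(A union B)| = 11.

11


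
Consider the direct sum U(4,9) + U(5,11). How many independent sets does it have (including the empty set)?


For a direct sum, |I(M1+M2)| = |I(M1)| * |I(M2)|.
|I(U(4,9))| = sum C(9,k) for k=0..4 = 256.
|I(U(5,11))| = sum C(11,k) for k=0..5 = 1024.
Total = 256 * 1024 = 262144.

262144


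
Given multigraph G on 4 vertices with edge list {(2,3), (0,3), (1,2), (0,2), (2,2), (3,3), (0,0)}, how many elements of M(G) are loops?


In a graphic matroid, a loop is a self-loop edge (u,u) with rank 0.
Examining all 7 edges for self-loops...
Self-loops found: (2,2), (3,3), (0,0)
Number of loops = 3.

3


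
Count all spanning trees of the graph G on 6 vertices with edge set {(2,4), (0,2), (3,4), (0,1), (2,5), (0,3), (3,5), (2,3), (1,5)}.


By Kirchhoff's matrix tree theorem, the number of spanning trees equals
the determinant of any cofactor of the Laplacian matrix L.
G has 6 vertices and 9 edges.
Computing the (5 x 5) cofactor determinant gives 60.

60


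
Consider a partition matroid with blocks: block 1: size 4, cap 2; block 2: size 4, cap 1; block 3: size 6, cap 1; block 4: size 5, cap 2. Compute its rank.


Rank of a partition matroid = sum of min(|Si|, ci) for each block.
= min(4,2) + min(4,1) + min(6,1) + min(5,2)
= 2 + 1 + 1 + 2
= 6.

6


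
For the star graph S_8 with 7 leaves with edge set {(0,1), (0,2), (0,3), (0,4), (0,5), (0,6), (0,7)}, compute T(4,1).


A star on 8 vertices is a tree with 7 edges.
T(x,y) = x^(7) for any tree.
T(4,1) = 4^7 = 16384.

16384


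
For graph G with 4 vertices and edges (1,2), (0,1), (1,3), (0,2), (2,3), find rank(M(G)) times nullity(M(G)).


r(M) = |V| - c = 4 - 1 = 3.
nullity = |E| - r(M) = 5 - 3 = 2.
Product = 3 * 2 = 6.

6


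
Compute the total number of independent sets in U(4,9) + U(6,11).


For a direct sum, |I(M1+M2)| = |I(M1)| * |I(M2)|.
|I(U(4,9))| = sum C(9,k) for k=0..4 = 256.
|I(U(6,11))| = sum C(11,k) for k=0..6 = 1486.
Total = 256 * 1486 = 380416.

380416


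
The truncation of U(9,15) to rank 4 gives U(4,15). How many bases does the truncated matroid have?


Truncating U(9,15) to rank 4 gives U(4,15).
Bases of U(4,15) are all 4-element subsets of 15 elements.
Number of bases = C(15,4) = 15! / (4! * 11!) = 1365.

1365


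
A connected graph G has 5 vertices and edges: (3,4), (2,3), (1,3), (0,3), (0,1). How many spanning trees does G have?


By Kirchhoff's matrix tree theorem, the number of spanning trees equals
the determinant of any cofactor of the Laplacian matrix L.
G has 5 vertices and 5 edges.
Computing the (4 x 4) cofactor determinant gives 3.

3


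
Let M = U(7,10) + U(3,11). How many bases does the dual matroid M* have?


(M1+M2)* = M1* + M2*.
M1* = U(3,10), bases: C(10,3) = 120.
M2* = U(8,11), bases: C(11,8) = 165.
|B(M*)| = 120 * 165 = 19800.

19800


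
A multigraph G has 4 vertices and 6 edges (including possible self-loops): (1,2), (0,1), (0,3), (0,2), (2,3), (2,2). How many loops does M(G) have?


In a graphic matroid, a loop is a self-loop edge (u,u) with rank 0.
Examining all 6 edges for self-loops...
Self-loops found: (2,2)
Number of loops = 1.

1


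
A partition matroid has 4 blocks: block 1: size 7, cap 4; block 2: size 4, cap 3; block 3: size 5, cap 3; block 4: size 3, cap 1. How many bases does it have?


A basis picks exactly ci elements from block i.
Number of bases = product of C(|Si|, ci).
= C(7,4) * C(4,3) * C(5,3) * C(3,1)
= 35 * 4 * 10 * 3
= 4200.

4200


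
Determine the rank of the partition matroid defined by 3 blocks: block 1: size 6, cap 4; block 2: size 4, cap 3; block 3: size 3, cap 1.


Rank of a partition matroid = sum of min(|Si|, ci) for each block.
= min(6,4) + min(4,3) + min(3,1)
= 4 + 3 + 1
= 8.

8


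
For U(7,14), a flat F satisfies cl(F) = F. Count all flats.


Flats of U(7,14): every subset of size < 7 is a flat, plus E itself.
Count = (14 choose 0) + (14 choose 1) + (14 choose 2) + (14 choose 3) + (14 choose 4) + (14 choose 5) + (14 choose 6) + 1
     = 1 + 14 + 91 + 364 + 1001 + 2002 + 3003 + 1
     = 6477.

6477


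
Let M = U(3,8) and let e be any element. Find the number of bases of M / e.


Contracting e from U(3,8) gives U(2,7).
Bases of U(2,7) = C(7,2) = 7! / (2! * 5!) = 21.

21


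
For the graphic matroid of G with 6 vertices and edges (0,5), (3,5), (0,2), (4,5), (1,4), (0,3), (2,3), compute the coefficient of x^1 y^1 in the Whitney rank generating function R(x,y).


R(x,y) = sum over A in 2^E of x^(r(E)-r(A)) * y^(|A|-r(A)).
G has 6 vertices, 7 edges. r(E) = 5.
Enumerate all 2^7 = 128 subsets.
Count subsets with r(E)-r(A)=1 and |A|-r(A)=1: 12.

12


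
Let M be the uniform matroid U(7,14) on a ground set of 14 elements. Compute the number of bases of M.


Bases of U(7,14) are all 7-element subsets of the 14-element ground set.
Number of bases = C(14,7).
C(14,7) = 3432.

3432


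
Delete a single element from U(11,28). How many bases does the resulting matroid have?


Deleting e from U(11,28) gives U(11,27) since n > r.
Bases of U(11,27) = (27 choose 11) = 13037895.

13037895


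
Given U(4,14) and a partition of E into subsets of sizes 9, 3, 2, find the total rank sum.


r(Ai) = min(|Ai|, 4) for each part.
Sum = min(9,4) + min(3,4) + min(2,4)
    = 4 + 3 + 2
    = 9.

9


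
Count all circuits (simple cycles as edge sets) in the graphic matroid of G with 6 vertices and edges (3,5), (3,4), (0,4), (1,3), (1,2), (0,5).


A circuit in a graphic matroid = edge set of a simple cycle.
G has 6 vertices and 6 edges.
Enumerating all minimal edge subsets forming cycles...
Total circuits found: 1.

1


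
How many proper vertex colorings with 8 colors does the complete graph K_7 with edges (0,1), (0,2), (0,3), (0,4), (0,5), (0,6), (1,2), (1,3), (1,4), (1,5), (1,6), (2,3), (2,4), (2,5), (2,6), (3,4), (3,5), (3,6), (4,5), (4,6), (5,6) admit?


P(K_7, k) = k(k-1)(k-2)...(k-6).
P(8) = (8) * (7) * (6) * (5) * (4) * (3) * (2) = 40320.

40320


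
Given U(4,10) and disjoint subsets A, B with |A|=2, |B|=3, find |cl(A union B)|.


|A union B| = 2 + 3 = 5 (disjoint).
In U(4,10), cl(S) = S if |S| < 4, else cl(S) = E.
Since 5 >= 4, cl(A union B) = E.
|cl(A union B)| = 10.

10


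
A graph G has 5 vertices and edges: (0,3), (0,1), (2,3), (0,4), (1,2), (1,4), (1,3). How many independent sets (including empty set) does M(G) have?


An independent set in a graphic matroid is an acyclic edge subset.
G has 5 vertices and 7 edges.
Enumerate all 2^7 = 128 subsets, checking for acyclicity.
Total independent sets = 82.

82


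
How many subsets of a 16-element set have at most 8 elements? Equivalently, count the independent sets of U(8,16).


Independent sets of U(8,16) are all subsets of size <= 8.
Count = (16 choose 0) + (16 choose 1) + (16 choose 2) + (16 choose 3) + (16 choose 4) + (16 choose 5) + (16 choose 6) + (16 choose 7) + (16 choose 8)
     = 1 + 16 + 120 + 560 + 1820 + 4368 + 8008 + 11440 + 12870
     = 39203.

39203


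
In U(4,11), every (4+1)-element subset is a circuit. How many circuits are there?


In U(4,11), circuits are the (5)-element subsets.
Any set of 5 elements is dependent, and removing any one element gives
an independent set of size 4, so it is a minimal dependent set.
Number of circuits = C(11,5) = 11! / (5! * 6!) = 462.

462


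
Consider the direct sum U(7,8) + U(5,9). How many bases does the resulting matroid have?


Bases of a direct sum M1 + M2: |B| = |B(M1)| * |B(M2)|.
|B(U(7,8))| = C(8,7) = 8.
|B(U(5,9))| = C(9,5) = 126.
Total bases = 8 * 126 = 1008.

1008


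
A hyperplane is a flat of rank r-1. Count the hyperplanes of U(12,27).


Hyperplanes of U(12,27) are flats of rank 11.
In a uniform matroid, these are exactly the (11)-element subsets.
Count = C(27,11) = 27! / (11! * 16!) = 13037895.

13037895


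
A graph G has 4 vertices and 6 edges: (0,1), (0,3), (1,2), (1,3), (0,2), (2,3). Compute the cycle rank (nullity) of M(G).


Cycle rank (nullity) = |E| - r(M) = |E| - (|V| - c).
|E| = 6, |V| = 4, c = 1.
Nullity = 6 - (4 - 1) = 6 - 3 = 3.

3


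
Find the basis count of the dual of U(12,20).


The dual of U(r,n) is U(n-r, n) = U(8,20).
Bases of U(8,20) are all (8)-element subsets.
|B(M*)| = (20 choose 8) = 125970.

125970


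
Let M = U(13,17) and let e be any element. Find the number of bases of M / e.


Contracting e from U(13,17) gives U(12,16).
Bases of U(12,16) = C(16,12) = 1820.

1820


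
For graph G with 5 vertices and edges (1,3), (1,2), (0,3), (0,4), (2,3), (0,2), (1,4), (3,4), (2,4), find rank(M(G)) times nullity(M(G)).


r(M) = |V| - c = 5 - 1 = 4.
nullity = |E| - r(M) = 9 - 4 = 5.
Product = 4 * 5 = 20.

20


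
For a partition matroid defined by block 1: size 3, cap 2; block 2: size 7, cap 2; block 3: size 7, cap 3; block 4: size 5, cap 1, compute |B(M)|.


A basis picks exactly ci elements from block i.
Number of bases = product of C(|Si|, ci).
= C(3,2) * C(7,2) * C(7,3) * C(5,1)
= 3 * 21 * 35 * 5
= 11025.

11025


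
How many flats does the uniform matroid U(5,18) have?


Flats of U(5,18): every subset of size < 5 is a flat, plus E itself.
Count = C(18,0) + C(18,1) + C(18,2) + C(18,3) + C(18,4) + 1
     = 1 + 18 + 153 + 816 + 3060 + 1
     = 4049.

4049


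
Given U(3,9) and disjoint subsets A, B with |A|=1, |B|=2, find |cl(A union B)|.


|A union B| = 1 + 2 = 3 (disjoint).
In U(3,9), cl(S) = S if |S| < 3, else cl(S) = E.
Since 3 >= 3, cl(A union B) = E.
|cl(A union B)| = 9.

9


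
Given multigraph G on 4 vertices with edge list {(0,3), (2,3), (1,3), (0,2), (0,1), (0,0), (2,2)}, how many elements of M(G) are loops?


In a graphic matroid, a loop is a self-loop edge (u,u) with rank 0.
Examining all 7 edges for self-loops...
Self-loops found: (0,0), (2,2)
Number of loops = 2.

2


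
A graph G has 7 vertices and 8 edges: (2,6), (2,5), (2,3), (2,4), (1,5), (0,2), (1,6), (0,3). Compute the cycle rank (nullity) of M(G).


Cycle rank (nullity) = |E| - r(M) = |E| - (|V| - c).
|E| = 8, |V| = 7, c = 1.
Nullity = 8 - (7 - 1) = 8 - 6 = 2.

2


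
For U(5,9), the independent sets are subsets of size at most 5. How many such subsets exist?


Independent sets of U(5,9) are all subsets of size <= 5.
Count = C(9,0) + C(9,1) + C(9,2) + C(9,3) + C(9,4) + C(9,5)
     = 1 + 9 + 36 + 84 + 126 + 126
     = 382.

382


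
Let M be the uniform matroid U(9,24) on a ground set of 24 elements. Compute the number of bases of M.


Bases of U(9,24) are all 9-element subsets of the 24-element ground set.
Number of bases = C(24,9).
C(24,9) = 1307504.

1307504


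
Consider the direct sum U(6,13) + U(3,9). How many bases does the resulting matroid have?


Bases of a direct sum M1 + M2: |B| = |B(M1)| * |B(M2)|.
|B(U(6,13))| = C(13,6) = 1716.
|B(U(3,9))| = C(9,3) = 84.
Total bases = 1716 * 84 = 144144.

144144


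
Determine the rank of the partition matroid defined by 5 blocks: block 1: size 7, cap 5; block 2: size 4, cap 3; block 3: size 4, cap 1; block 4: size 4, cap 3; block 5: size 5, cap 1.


Rank of a partition matroid = sum of min(|Si|, ci) for each block.
= min(7,5) + min(4,3) + min(4,1) + min(4,3) + min(5,1)
= 5 + 3 + 1 + 3 + 1
= 13.

13


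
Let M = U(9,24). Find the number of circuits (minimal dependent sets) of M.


In U(9,24), circuits are the (10)-element subsets.
Any set of 10 elements is dependent, and removing any one element gives
an independent set of size 9, so it is a minimal dependent set.
Number of circuits = C(24,10) = 1961256.

1961256


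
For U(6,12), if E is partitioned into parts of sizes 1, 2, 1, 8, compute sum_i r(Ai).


r(Ai) = min(|Ai|, 6) for each part.
Sum = min(1,6) + min(2,6) + min(1,6) + min(8,6)
    = 1 + 2 + 1 + 6
    = 10.

10


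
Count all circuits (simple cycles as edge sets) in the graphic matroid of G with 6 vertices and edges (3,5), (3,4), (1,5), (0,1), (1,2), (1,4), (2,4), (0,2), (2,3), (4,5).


A circuit in a graphic matroid = edge set of a simple cycle.
G has 6 vertices and 10 edges.
Enumerating all minimal edge subsets forming cycles...
Total circuits found: 21.

21


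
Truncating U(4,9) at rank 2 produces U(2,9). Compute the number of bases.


Truncating U(4,9) to rank 2 gives U(2,9).
Bases of U(2,9) are all 2-element subsets of 9 elements.
Number of bases = C(9,2) = (9 * 8) / (1 * 2) = 36.

36


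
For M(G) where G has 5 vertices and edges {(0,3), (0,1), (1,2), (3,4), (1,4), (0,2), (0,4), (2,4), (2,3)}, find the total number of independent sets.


An independent set in a graphic matroid is an acyclic edge subset.
G has 5 vertices and 9 edges.
Enumerate all 2^9 = 512 subsets, checking for acyclicity.
Total independent sets = 198.

198


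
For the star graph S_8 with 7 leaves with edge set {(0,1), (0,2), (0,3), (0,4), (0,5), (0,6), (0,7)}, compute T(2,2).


A star on 8 vertices is a tree with 7 edges.
T(x,y) = x^(7) for any tree.
T(2,2) = 2^7 = 128.

128


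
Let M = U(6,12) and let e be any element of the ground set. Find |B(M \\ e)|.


Deleting e from U(6,12) gives U(6,11) since n > r.
Bases of U(6,11) = C(11,6) = 462.

462


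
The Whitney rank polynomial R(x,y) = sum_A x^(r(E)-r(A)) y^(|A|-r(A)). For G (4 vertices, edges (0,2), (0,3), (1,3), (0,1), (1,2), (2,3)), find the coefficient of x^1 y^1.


R(x,y) = sum over A in 2^E of x^(r(E)-r(A)) * y^(|A|-r(A)).
G has 4 vertices, 6 edges. r(E) = 3.
Enumerate all 2^6 = 64 subsets.
Count subsets with r(E)-r(A)=1 and |A|-r(A)=1: 4.

4


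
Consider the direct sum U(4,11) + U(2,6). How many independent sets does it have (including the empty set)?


For a direct sum, |I(M1+M2)| = |I(M1)| * |I(M2)|.
|I(U(4,11))| = sum C(11,k) for k=0..4 = 562.
|I(U(2,6))| = sum C(6,k) for k=0..2 = 22.
Total = 562 * 22 = 12364.

12364


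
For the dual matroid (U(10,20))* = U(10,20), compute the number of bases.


The dual of U(r,n) is U(n-r, n) = U(10,20).
Bases of U(10,20) are all (10)-element subsets.
|B(M*)| = C(20,10) = 20! / (10! * 10!) = 184756.

184756


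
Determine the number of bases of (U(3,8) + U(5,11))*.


(M1+M2)* = M1* + M2*.
M1* = U(5,8), bases: C(8,5) = 56.
M2* = U(6,11), bases: C(11,6) = 462.
|B(M*)| = 56 * 462 = 25872.

25872


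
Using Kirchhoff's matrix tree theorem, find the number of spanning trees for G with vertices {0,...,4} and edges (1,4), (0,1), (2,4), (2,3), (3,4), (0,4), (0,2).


By Kirchhoff's matrix tree theorem, the number of spanning trees equals
the determinant of any cofactor of the Laplacian matrix L.
G has 5 vertices and 7 edges.
Computing the (4 x 4) cofactor determinant gives 21.

21


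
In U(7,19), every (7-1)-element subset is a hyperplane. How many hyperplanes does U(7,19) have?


Hyperplanes of U(7,19) are flats of rank 6.
In a uniform matroid, these are exactly the (6)-element subsets.
Count = (19 choose 6) = 27132.

27132


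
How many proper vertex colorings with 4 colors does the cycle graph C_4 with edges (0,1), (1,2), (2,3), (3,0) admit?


P(C_4, k) = (k-1)^4 + (-1)^4*(k-1).
P(4) = (3)^4 + 3
= 81 + 3 = 84.

84


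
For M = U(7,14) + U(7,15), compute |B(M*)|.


(M1+M2)* = M1* + M2*.
M1* = U(7,14), bases: C(14,7) = 3432.
M2* = U(8,15), bases: C(15,8) = 6435.
|B(M*)| = 3432 * 6435 = 22084920.

22084920


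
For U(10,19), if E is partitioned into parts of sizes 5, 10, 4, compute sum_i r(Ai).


r(Ai) = min(|Ai|, 10) for each part.
Sum = min(5,10) + min(10,10) + min(4,10)
    = 5 + 10 + 4
    = 19.

19


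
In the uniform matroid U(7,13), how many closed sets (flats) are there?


Flats of U(7,13): every subset of size < 7 is a flat, plus E itself.
Count = C(13,0) + C(13,1) + C(13,2) + C(13,3) + C(13,4) + C(13,5) + C(13,6) + 1
     = 1 + 13 + 78 + 286 + 715 + 1287 + 1716 + 1
     = 4097.

4097


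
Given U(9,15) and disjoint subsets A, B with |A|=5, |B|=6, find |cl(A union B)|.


|A union B| = 5 + 6 = 11 (disjoint).
In U(9,15), cl(S) = S if |S| < 9, else cl(S) = E.
Since 11 >= 9, cl(A union B) = E.
|cl(A union B)| = 15.

15


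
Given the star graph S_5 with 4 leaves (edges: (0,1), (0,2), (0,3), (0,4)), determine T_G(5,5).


A star on 5 vertices is a tree with 4 edges.
T(x,y) = x^(4) for any tree.
T(5,5) = 5^4 = 625.

625


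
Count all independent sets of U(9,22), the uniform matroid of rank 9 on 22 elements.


Independent sets of U(9,22) are all subsets of size <= 9.
Count = (22 choose 0) + (22 choose 1) + (22 choose 2) + (22 choose 3) + (22 choose 4) + (22 choose 5) + (22 choose 6) + (22 choose 7) + (22 choose 8) + (22 choose 9)
     = 1 + 22 + 231 + 1540 + 7315 + 26334 + 74613 + 170544 + 319770 + 497420
     = 1097790.

1097790


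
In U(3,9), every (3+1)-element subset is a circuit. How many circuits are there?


In U(3,9), circuits are the (4)-element subsets.
Any set of 4 elements is dependent, and removing any one element gives
an independent set of size 3, so it is a minimal dependent set.
Number of circuits = (9 choose 4) = 126.

126


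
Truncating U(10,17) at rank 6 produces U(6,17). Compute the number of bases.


Truncating U(10,17) to rank 6 gives U(6,17).
Bases of U(6,17) are all 6-element subsets of 17 elements.
Number of bases = C(17,6) = 17! / (6! * 11!) = 12376.

12376


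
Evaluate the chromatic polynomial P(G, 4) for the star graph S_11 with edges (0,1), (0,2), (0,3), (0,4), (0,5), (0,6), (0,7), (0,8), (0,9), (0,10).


P(tree, k) = k * (k-1)^(10) for any tree on 11 vertices.
P(4) = 4 * 3^10 = 4 * 59049 = 236196.

236196


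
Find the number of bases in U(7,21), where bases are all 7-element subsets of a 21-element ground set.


Bases of U(7,21) are all 7-element subsets of the 21-element ground set.
Number of bases = C(21,7).
C(21,7) = 116280.

116280


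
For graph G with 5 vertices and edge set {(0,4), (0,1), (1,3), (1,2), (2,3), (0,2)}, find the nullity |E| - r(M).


Cycle rank (nullity) = |E| - r(M) = |E| - (|V| - c).
|E| = 6, |V| = 5, c = 1.
Nullity = 6 - (5 - 1) = 6 - 4 = 2.

2


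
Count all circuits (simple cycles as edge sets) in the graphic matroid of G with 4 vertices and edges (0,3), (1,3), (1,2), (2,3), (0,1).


A circuit in a graphic matroid = edge set of a simple cycle.
G has 4 vertices and 5 edges.
Enumerating all minimal edge subsets forming cycles...
Total circuits found: 3.

3


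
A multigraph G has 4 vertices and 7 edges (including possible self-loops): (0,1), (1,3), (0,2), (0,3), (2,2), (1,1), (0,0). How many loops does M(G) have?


In a graphic matroid, a loop is a self-loop edge (u,u) with rank 0.
Examining all 7 edges for self-loops...
Self-loops found: (2,2), (1,1), (0,0)
Number of loops = 3.

3


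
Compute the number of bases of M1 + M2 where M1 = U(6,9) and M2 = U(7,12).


Bases of a direct sum M1 + M2: |B| = |B(M1)| * |B(M2)|.
|B(U(6,9))| = C(9,6) = 84.
|B(U(7,12))| = C(12,7) = 792.
Total bases = 84 * 792 = 66528.

66528


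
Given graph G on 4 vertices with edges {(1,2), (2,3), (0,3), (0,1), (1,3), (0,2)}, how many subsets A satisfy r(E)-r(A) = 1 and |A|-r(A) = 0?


R(x,y) = sum over A in 2^E of x^(r(E)-r(A)) * y^(|A|-r(A)).
G has 4 vertices, 6 edges. r(E) = 3.
Enumerate all 2^6 = 64 subsets.
Count subsets with r(E)-r(A)=1 and |A|-r(A)=0: 15.

15


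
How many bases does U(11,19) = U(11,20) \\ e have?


Deleting e from U(11,20) gives U(11,19) since n > r.
Bases of U(11,19) = (19 choose 11) = 75582.

75582


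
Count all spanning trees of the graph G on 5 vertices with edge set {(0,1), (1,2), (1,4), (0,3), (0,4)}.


By Kirchhoff's matrix tree theorem, the number of spanning trees equals
the determinant of any cofactor of the Laplacian matrix L.
G has 5 vertices and 5 edges.
Computing the (4 x 4) cofactor determinant gives 3.

3


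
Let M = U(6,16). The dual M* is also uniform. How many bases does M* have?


The dual of U(r,n) is U(n-r, n) = U(10,16).
Bases of U(10,16) are all (10)-element subsets.
|B(M*)| = C(16,10) = 8008.

8008


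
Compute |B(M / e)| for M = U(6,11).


Contracting e from U(6,11) gives U(5,10).
Bases of U(5,10) = (10 choose 5) = 252.

252


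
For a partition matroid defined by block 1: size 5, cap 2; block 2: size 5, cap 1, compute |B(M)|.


A basis picks exactly ci elements from block i.
Number of bases = product of C(|Si|, ci).
= C(5,2) * C(5,1)
= 10 * 5
= 50.

50


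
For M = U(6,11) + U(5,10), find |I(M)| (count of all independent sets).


For a direct sum, |I(M1+M2)| = |I(M1)| * |I(M2)|.
|I(U(6,11))| = sum C(11,k) for k=0..6 = 1486.
|I(U(5,10))| = sum C(10,k) for k=0..5 = 638.
Total = 1486 * 638 = 948068.

948068


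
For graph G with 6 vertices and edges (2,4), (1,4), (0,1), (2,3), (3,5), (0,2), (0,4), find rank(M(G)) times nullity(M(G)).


r(M) = |V| - c = 6 - 1 = 5.
nullity = |E| - r(M) = 7 - 5 = 2.
Product = 5 * 2 = 10.

10


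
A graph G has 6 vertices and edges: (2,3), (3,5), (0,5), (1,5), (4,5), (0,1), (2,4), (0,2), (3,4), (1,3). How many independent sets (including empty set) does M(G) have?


An independent set in a graphic matroid is an acyclic edge subset.
G has 6 vertices and 10 edges.
Enumerate all 2^10 = 1024 subsets, checking for acyclicity.
Total independent sets = 478.

478


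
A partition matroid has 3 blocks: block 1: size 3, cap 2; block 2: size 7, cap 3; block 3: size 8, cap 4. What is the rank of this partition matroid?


Rank of a partition matroid = sum of min(|Si|, ci) for each block.
= min(3,2) + min(7,3) + min(8,4)
= 2 + 3 + 4
= 9.

9


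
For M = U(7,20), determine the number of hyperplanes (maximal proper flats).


Hyperplanes of U(7,20) are flats of rank 6.
In a uniform matroid, these are exactly the (6)-element subsets.
Count = (20 choose 6) = 38760.

38760


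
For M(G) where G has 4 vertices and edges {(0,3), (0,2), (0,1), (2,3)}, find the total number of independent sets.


An independent set in a graphic matroid is an acyclic edge subset.
G has 4 vertices and 4 edges.
Enumerate all 2^4 = 16 subsets, checking for acyclicity.
Total independent sets = 14.

14


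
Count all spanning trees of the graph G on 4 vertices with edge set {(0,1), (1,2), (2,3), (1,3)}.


By Kirchhoff's matrix tree theorem, the number of spanning trees equals
the determinant of any cofactor of the Laplacian matrix L.
G has 4 vertices and 4 edges.
Computing the (3 x 3) cofactor determinant gives 3.

3


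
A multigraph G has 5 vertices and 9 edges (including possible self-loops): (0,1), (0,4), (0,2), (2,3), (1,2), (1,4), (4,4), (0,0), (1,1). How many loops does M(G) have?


In a graphic matroid, a loop is a self-loop edge (u,u) with rank 0.
Examining all 9 edges for self-loops...
Self-loops found: (4,4), (0,0), (1,1)
Number of loops = 3.

3


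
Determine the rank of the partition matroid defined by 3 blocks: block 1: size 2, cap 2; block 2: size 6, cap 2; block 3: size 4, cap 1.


Rank of a partition matroid = sum of min(|Si|, ci) for each block.
= min(2,2) + min(6,2) + min(4,1)
= 2 + 2 + 1
= 5.

5


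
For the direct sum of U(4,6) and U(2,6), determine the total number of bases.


Bases of a direct sum M1 + M2: |B| = |B(M1)| * |B(M2)|.
|B(U(4,6))| = C(6,4) = 15.
|B(U(2,6))| = C(6,2) = 15.
Total bases = 15 * 15 = 225.

225


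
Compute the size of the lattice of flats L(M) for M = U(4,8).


Flats of U(4,8): every subset of size < 4 is a flat, plus E itself.
Count = (8 choose 0) + (8 choose 1) + (8 choose 2) + (8 choose 3) + 1
     = 1 + 8 + 28 + 56 + 1
     = 94.

94


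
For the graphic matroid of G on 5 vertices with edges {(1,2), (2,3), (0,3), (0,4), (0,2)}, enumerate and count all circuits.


A circuit in a graphic matroid = edge set of a simple cycle.
G has 5 vertices and 5 edges.
Enumerating all minimal edge subsets forming cycles...
Total circuits found: 1.

1


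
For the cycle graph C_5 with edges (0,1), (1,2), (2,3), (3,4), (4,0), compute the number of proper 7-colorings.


P(C_5, k) = (k-1)^5 + (-1)^5*(k-1).
P(7) = (6)^5 - 6
= 7776 - 6 = 7770.

7770


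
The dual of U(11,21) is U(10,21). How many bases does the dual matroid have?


The dual of U(r,n) is U(n-r, n) = U(10,21).
Bases of U(10,21) are all (10)-element subsets.
|B(M*)| = C(21,10) = 352716.

352716
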